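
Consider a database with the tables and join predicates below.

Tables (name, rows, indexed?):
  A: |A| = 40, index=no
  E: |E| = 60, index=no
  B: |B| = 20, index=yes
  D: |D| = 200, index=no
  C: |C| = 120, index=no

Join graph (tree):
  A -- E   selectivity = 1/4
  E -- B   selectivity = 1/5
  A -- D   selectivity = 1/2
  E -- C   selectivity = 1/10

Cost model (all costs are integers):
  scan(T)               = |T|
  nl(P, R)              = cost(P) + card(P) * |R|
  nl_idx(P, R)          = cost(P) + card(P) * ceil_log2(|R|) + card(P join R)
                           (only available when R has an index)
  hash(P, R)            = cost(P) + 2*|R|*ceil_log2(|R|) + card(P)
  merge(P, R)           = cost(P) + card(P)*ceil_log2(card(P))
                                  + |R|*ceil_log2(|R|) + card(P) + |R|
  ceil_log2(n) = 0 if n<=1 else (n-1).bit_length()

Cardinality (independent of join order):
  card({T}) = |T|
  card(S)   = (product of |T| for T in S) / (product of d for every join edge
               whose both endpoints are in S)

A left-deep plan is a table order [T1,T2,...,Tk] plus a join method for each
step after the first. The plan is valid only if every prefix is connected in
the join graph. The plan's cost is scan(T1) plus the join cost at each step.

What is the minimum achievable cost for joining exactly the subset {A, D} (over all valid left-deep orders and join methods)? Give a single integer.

880

Selinger DP over subsets of {A,D}:
  {A}: scan cost=40, card=40
  {D}: scan cost=200, card=200
  {AD}: card=4000; try (A,hash)→880, (D,merge)→2120, (A,merge)→2280, (D,hash)→3280, (D,nl)→8040, (A,nl)→8200; best=880 via (A,hash)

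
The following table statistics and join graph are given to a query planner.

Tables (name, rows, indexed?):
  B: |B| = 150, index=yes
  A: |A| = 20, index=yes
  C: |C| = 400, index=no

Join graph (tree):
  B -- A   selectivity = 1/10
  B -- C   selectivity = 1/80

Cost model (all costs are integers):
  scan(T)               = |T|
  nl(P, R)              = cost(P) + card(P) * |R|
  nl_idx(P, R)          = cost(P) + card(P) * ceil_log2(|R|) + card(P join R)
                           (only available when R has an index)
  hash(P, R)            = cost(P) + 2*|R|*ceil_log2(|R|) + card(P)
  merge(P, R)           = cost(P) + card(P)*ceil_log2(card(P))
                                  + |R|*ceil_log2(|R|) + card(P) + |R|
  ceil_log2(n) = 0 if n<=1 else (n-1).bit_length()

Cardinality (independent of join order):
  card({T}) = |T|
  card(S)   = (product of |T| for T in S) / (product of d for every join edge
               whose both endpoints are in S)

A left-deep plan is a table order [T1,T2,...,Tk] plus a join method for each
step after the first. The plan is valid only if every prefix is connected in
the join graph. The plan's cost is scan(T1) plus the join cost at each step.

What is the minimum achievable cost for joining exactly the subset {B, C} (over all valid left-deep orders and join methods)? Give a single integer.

Selinger DP over subsets of {B,C}:
  {B}: scan cost=150, card=150
  {C}: scan cost=400, card=400
  {BC}: card=750; try (B,hash)→3200, (B,nl_idx)→4350, (C,merge)→5500, (B,merge)→5750, (C,hash)→7500, (C,nl)→60150 …(+1); best=3200 via (B,hash)

3200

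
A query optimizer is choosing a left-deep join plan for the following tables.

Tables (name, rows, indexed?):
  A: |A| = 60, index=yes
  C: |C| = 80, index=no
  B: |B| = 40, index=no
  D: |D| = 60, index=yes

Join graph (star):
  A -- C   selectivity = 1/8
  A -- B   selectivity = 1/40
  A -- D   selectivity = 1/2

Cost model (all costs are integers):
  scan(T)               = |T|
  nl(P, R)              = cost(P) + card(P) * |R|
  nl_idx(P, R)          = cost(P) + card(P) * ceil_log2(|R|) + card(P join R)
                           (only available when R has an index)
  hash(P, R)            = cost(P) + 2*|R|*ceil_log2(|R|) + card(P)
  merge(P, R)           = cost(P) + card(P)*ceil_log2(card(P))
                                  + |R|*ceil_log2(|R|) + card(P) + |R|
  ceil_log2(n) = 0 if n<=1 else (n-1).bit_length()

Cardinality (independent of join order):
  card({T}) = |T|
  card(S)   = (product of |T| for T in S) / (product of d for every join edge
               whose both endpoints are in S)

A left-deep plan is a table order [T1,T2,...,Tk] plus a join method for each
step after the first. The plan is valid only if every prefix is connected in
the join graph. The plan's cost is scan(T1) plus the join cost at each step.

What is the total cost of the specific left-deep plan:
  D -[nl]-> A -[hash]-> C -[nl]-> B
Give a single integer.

step 1: scan D: cost=60, card=60
step 2: join A via nl
    card(P join A) = 60*60/(2) = 1800
    cost = 60 + 60*60 = 3660
step 3: join C via hash
    card(P join C) = 1800*80/(8) = 18000
    cost = 3660 + 2*80*7 + 1800 = 6580
step 4: join B via nl
    card(P join B) = 18000*40/(40) = 18000
    cost = 6580 + 18000*40 = 726580

726580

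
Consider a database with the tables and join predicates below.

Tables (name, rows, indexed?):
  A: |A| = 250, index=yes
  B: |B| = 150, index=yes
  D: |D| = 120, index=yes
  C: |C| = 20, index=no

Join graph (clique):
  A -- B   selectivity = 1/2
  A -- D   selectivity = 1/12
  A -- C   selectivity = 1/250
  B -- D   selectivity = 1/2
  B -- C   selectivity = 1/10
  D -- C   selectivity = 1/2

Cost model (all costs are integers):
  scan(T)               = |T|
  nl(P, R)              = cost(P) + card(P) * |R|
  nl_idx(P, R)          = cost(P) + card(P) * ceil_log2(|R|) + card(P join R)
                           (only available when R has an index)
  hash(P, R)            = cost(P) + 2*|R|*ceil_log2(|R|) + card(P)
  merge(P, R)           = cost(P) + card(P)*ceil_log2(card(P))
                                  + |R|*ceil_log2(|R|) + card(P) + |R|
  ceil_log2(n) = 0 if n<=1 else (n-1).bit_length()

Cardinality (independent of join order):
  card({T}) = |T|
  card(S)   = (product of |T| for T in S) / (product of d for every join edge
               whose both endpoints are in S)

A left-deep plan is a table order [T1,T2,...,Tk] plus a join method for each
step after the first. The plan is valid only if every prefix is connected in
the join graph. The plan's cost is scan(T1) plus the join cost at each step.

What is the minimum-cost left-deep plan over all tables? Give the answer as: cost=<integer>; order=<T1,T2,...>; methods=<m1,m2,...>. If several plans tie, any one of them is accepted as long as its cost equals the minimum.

cost=1615; order=C,A,D,B; methods=nl_idx,nl_idx,nl_idx

Selinger DP (subsets sized 1..n):
  {A}: scan cost=250, card=250
  {B}: scan cost=150, card=150
  {D}: scan cost=120, card=120
  {C}: scan cost=20, card=20
  {AB}: card=18750; try (B,hash)→2900, (A,merge)→3750, (B,merge)→3850, (A,hash)→4300, (A,nl_idx)→20100, (B,nl_idx)→21000 …(+2); best=2900 via (B,hash)
  {AD}: card=2500; try (D,hash)→2180, (A,merge)→3330, (D,merge)→3460, (A,nl_idx)→3580, (A,hash)→4240, (D,nl_idx)→4500 …(+2); best=2180 via (D,hash)
  {AC}: card=20; try (A,nl_idx)→200, (C,hash)→700, (A,merge)→2390, (C,merge)→2620, (A,hash)→4040, (A,nl)→5020 …(+1); best=200 via (A,nl_idx)
  {BD}: card=9000; try (D,hash)→1980, (B,merge)→2430, (D,merge)→2460, (B,hash)→2640, (B,nl_idx)→10080, (D,nl_idx)→10200 …(+2); best=1980 via (D,hash)
  {BC}: card=300; try (B,nl_idx)→480, (C,hash)→500, (B,merge)→1490, (C,merge)→1620, (B,hash)→2440, (B,nl)→3020 …(+1); best=480 via (B,nl_idx)
  {CD}: card=1200; try (C,hash)→440, (D,merge)→1100, (C,merge)→1200, (D,nl_idx)→1360, (D,hash)→1720, (D,nl)→2420 …(+1); best=440 via (C,hash)
  {ABD}: card=93750; try (B,hash)→7080, (A,hash)→14980, (D,hash)→23330, (B,merge)→36030, (B,nl_idx)→115930, (A,merge)→139230 …(+6); best=7080 via (B,hash)
  {ABC}: card=150; try (B,nl_idx)→510, (B,merge)→1670, (B,hash)→2620, (A,nl_idx)→3030, (B,nl)→3200, (A,hash)→4780 …(+5); best=510 via (B,nl_idx)
  {ACD}: card=100; try (D,nl_idx)→440, (D,merge)→1280, (D,hash)→1900, (D,nl)→2600, (C,hash)→4880, (A,hash)→5640 …(+5); best=440 via (D,nl_idx)
  {BCD}: card=9000; try (D,hash)→2460, (B,hash)→4040, (D,merge)→4440, (C,hash)→11180, (D,nl_idx)→11580, (B,merge)→16190 …(+5); best=2460 via (D,hash)
  {ABCD}: card=375; try (B,nl_idx)→1615, (D,nl_idx)→1935, (D,hash)→2340, (B,merge)→2590, (D,merge)→2820, (B,hash)→2940 …(+9); best=1615 via (B,nl_idx)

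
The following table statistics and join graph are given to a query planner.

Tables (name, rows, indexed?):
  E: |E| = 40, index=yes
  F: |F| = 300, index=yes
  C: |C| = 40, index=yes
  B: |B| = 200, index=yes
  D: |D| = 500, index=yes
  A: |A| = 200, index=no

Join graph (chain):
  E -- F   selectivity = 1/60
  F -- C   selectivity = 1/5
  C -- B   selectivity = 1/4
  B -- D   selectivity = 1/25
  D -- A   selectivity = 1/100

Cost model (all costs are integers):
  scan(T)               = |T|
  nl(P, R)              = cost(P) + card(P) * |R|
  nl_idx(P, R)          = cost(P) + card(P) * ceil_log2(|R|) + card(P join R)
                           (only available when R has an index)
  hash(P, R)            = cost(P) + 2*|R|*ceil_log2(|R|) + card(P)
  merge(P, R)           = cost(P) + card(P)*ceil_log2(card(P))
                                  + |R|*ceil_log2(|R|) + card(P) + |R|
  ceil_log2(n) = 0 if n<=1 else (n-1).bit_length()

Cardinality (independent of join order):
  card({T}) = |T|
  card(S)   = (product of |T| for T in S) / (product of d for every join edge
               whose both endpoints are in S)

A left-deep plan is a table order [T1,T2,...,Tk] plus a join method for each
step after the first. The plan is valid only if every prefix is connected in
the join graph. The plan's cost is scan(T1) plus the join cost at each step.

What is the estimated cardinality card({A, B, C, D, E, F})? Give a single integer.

Tables in S: A(200), B(200), C(40), D(500), E(40), F(300)
Edges inside S: E-F(d=60), F-C(d=5), C-B(d=4), B-D(d=25), D-A(d=100)
numerator = 200 * 200 * 40 * 500 * 40 * 300 = 9600000000000
denominator = 60 * 5 * 4 * 25 * 100 = 3000000
card(S) = 9600000000000 / 3000000 = 3200000

3200000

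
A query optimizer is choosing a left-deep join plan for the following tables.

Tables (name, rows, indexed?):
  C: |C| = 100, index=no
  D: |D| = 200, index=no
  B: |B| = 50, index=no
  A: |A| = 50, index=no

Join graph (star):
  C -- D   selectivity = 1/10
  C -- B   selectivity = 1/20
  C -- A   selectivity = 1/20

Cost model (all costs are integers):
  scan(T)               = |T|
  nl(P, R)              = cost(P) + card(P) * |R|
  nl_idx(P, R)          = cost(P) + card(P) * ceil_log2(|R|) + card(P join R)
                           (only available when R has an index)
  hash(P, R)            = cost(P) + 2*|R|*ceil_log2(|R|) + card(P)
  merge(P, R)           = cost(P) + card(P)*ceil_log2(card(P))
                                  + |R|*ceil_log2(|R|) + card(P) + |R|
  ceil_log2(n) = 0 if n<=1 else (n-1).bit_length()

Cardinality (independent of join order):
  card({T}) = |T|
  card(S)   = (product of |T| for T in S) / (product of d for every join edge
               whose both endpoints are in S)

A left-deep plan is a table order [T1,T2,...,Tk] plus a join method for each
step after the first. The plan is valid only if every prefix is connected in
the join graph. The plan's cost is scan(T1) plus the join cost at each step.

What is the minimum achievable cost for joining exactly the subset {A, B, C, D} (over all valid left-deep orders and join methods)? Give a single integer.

Selinger DP over subsets of {A,B,C,D}:
  {C}: scan cost=100, card=100
  {D}: scan cost=200, card=200
  {B}: scan cost=50, card=50
  {A}: scan cost=50, card=50
  {CD}: card=2000; try (C,hash)→1800, (D,merge)→2700, (C,merge)→2800, (D,hash)→3400, (D,nl)→20100, (C,nl)→20200; best=1800 via (C,hash)
  {BC}: card=250; try (B,hash)→800, (C,merge)→1200, (B,merge)→1250, (C,hash)→1500, (C,nl)→5050, (B,nl)→5100; best=800 via (B,hash)
  {AC}: card=250; try (A,hash)→800, (C,merge)→1200, (A,merge)→1250, (C,hash)→1500, (C,nl)→5050, (A,nl)→5100; best=800 via (A,hash)
  {BCD}: card=5000; try (D,hash)→4250, (B,hash)→4400, (D,merge)→4850, (B,merge)→26150, (D,nl)→50800, (B,nl)→101800; best=4250 via (D,hash)
  {ACD}: card=5000; try (D,hash)→4250, (A,hash)→4400, (D,merge)→4850, (A,merge)→26150, (D,nl)→50800, (A,nl)→101800; best=4250 via (D,hash)
  {ABC}: card=625; try (B,hash)→1650, (A,hash)→1650, (B,merge)→3400, (A,merge)→3400, (B,nl)→13300, (A,nl)→13300; best=1650 via (B,hash)
  {ABCD}: card=12500; try (D,hash)→5475, (B,hash)→9850, (A,hash)→9850, (D,merge)→10325, (B,merge)→74600, (A,merge)→74600 …(+3); best=5475 via (D,hash)

5475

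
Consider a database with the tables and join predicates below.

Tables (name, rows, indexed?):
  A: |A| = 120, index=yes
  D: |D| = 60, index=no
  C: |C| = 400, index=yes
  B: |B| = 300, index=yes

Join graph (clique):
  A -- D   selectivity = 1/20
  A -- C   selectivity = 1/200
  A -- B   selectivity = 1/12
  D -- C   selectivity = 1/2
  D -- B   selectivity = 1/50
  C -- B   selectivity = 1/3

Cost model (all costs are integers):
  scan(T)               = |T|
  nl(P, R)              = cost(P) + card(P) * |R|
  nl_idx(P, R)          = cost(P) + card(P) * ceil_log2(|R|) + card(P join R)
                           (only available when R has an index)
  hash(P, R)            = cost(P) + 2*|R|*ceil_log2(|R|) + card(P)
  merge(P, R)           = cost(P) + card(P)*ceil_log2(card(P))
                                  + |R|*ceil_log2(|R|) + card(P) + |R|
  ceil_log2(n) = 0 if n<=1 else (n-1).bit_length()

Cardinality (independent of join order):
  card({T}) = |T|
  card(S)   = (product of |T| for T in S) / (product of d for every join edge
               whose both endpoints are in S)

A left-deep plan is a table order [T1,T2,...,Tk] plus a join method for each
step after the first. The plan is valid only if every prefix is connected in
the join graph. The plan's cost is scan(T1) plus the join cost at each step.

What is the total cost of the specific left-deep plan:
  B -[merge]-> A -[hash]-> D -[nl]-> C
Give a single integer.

step 1: scan B: cost=300, card=300
step 2: join A via merge
    card(P join A) = 300*120/(12) = 3000
    cost = 300 + 300*9 + 120*7 + 300 + 120 = 4260
step 3: join D via hash
    card(P join D) = 3000*60/(20*50) = 180
    cost = 4260 + 2*60*6 + 3000 = 7980
step 4: join C via nl
    card(P join C) = 180*400/(200*2*3) = 60
    cost = 7980 + 180*400 = 79980

79980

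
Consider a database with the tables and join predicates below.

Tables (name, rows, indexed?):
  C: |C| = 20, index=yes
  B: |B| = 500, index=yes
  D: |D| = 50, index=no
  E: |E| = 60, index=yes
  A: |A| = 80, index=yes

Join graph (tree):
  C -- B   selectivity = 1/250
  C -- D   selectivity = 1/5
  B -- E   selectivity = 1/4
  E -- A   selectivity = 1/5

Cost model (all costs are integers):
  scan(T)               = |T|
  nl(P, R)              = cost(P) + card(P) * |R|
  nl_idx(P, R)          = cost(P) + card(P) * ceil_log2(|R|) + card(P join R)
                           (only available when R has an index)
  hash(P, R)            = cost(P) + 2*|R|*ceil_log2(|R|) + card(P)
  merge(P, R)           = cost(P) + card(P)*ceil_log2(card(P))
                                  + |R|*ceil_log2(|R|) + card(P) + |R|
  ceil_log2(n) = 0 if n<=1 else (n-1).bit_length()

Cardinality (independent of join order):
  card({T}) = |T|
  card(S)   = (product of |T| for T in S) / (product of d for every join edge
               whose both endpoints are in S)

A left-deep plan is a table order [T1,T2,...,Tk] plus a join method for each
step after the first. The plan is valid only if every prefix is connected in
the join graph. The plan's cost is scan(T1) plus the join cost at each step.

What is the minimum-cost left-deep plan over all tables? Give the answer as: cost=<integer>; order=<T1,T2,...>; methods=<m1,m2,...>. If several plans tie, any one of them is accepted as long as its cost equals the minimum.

cost=9110; order=C,B,D,E,A; methods=nl_idx,merge,hash,hash

Selinger DP (subsets sized 1..n):
  {C}: scan cost=20, card=20
  {B}: scan cost=500, card=500
  {D}: scan cost=50, card=50
  {E}: scan cost=60, card=60
  {A}: scan cost=80, card=80
  {BC}: card=40; try (B,nl_idx)→240, (C,hash)→1200, (C,nl_idx)→3040, (B,merge)→5140, (C,merge)→5620, (B,hash)→9040 …(+2); best=240 via (B,nl_idx)
  {CD}: card=200; try (C,hash)→300, (D,merge)→490, (C,nl_idx)→500, (C,merge)→520, (D,hash)→640, (D,nl)→1020 …(+1); best=300 via (C,hash)
  {BE}: card=7500; try (E,hash)→1720, (B,merge)→5480, (E,merge)→5920, (B,nl_idx)→8100, (B,hash)→9120, (E,nl_idx)→11000 …(+2); best=1720 via (E,hash)
  {AE}: card=960; try (E,hash)→880, (A,merge)→1120, (E,merge)→1140, (A,hash)→1240, (A,nl_idx)→1440, (E,nl_idx)→1520 …(+2); best=880 via (E,hash)
  {BCD}: card=400; try (D,merge)→870, (D,hash)→880, (D,nl)→2240, (B,nl_idx)→2500, (B,merge)→7100, (B,hash)→9500 …(+1); best=870 via (D,merge)
  {BCE}: card=600; try (E,merge)→940, (E,hash)→1000, (E,nl_idx)→1080, (E,nl)→2640, (C,hash)→9420, (C,nl_idx)→39820 …(+2); best=940 via (E,merge)
  {ABE}: card=120000; try (A,hash)→10340, (B,hash)→10840, (B,merge)→16440, (A,merge)→107360, (B,nl_idx)→129520, (A,nl_idx)→174220 …(+2); best=10340 via (A,hash)
  {BCDE}: card=6000; try (E,hash)→1990, (D,hash)→2140, (E,merge)→5290, (D,merge)→7890, (E,nl_idx)→9270, (E,nl)→24870 …(+1); best=1990 via (E,hash)
  {ABCE}: card=9600; try (A,hash)→2660, (A,merge)→8180, (A,nl_idx)→14740, (A,nl)→48940, (C,hash)→130540, (C,nl_idx)→619940 …(+2); best=2660 via (A,hash)
  {ABCDE}: card=96000; try (A,hash)→9110, (D,hash)→12860, (A,merge)→86630, (A,nl_idx)→139990, (D,merge)→147010, (A,nl)→481990 …(+1); best=9110 via (A,hash)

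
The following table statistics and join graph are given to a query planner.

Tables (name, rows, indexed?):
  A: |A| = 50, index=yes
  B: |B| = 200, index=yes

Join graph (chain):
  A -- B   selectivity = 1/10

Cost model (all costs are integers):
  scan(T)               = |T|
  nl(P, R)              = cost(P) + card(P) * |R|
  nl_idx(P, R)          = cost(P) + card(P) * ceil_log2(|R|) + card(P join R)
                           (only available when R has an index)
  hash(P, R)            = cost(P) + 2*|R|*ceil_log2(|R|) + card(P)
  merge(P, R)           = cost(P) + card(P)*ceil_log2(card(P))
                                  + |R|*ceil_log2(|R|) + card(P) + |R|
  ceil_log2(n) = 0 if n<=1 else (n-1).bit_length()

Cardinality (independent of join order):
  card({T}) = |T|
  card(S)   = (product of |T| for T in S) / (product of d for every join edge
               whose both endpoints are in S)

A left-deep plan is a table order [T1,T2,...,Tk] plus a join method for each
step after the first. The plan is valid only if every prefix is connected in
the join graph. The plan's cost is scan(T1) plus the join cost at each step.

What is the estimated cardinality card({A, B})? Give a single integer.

Tables in S: A(50), B(200)
Edges inside S: A-B(d=10)
numerator = 50 * 200 = 10000
denominator = 10 = 10
card(S) = 10000 / 10 = 1000

1000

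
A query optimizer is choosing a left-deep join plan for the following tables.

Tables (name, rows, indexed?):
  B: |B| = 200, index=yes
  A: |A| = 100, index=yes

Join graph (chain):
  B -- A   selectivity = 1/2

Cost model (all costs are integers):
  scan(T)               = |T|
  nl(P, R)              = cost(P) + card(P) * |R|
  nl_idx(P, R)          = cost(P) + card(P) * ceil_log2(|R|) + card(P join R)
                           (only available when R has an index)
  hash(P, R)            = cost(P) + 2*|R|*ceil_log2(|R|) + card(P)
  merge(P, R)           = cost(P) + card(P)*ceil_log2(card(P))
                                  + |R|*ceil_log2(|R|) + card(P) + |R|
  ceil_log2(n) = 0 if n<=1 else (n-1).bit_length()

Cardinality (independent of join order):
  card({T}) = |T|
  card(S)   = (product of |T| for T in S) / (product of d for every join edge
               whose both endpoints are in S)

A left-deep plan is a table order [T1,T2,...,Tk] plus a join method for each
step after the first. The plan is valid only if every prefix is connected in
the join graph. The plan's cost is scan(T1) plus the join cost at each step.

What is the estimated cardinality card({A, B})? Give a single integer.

Tables in S: A(100), B(200)
Edges inside S: B-A(d=2)
numerator = 100 * 200 = 20000
denominator = 2 = 2
card(S) = 20000 / 2 = 10000

10000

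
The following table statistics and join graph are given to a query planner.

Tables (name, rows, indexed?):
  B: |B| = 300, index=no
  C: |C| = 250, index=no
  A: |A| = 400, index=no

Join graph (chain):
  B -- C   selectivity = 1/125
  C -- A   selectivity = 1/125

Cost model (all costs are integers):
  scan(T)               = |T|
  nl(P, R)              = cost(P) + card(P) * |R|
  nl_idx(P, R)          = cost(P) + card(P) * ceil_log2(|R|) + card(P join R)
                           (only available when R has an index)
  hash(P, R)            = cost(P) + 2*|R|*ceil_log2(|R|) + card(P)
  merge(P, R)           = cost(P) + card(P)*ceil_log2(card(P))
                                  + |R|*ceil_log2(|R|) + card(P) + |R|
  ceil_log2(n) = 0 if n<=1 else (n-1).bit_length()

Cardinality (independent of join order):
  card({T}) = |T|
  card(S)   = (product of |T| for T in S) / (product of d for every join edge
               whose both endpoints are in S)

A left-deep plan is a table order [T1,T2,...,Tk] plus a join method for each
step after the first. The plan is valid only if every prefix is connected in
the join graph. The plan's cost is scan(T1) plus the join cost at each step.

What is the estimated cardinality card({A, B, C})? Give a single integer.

Tables in S: A(400), B(300), C(250)
Edges inside S: B-C(d=125), C-A(d=125)
numerator = 400 * 300 * 250 = 30000000
denominator = 125 * 125 = 15625
card(S) = 30000000 / 15625 = 1920

1920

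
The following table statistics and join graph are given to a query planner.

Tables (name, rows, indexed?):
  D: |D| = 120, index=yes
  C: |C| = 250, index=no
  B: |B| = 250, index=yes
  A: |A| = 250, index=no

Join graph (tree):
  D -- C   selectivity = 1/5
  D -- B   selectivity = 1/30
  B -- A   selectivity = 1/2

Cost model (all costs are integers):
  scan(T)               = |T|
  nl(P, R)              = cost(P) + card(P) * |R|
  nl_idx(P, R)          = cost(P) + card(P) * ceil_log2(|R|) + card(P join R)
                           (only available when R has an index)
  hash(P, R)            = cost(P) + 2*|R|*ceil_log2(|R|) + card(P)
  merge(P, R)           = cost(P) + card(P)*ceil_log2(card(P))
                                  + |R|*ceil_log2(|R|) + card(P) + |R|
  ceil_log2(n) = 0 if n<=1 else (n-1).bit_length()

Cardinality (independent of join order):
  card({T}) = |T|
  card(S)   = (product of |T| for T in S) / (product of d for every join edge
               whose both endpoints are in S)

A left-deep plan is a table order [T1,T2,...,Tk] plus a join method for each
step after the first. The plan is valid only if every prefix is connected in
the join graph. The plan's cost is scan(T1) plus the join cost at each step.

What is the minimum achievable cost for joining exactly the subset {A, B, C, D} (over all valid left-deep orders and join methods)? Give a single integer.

61080

Selinger DP over subsets of {A,B,C,D}:
  {D}: scan cost=120, card=120
  {C}: scan cost=250, card=250
  {B}: scan cost=250, card=250
  {A}: scan cost=250, card=250
  {CD}: card=6000; try (D,hash)→2180, (C,merge)→3330, (D,merge)→3460, (C,hash)→4240, (D,nl_idx)→8000, (C,nl)→30120 …(+1); best=2180 via (D,hash)
  {BD}: card=1000; try (B,nl_idx)→2080, (D,hash)→2180, (D,nl_idx)→3000, (B,merge)→3330, (D,merge)→3460, (B,hash)→4240 …(+2); best=2080 via (B,nl_idx)
  {AB}: card=31250; try (B,hash)→4500, (A,hash)→4500, (B,merge)→4750, (A,merge)→4750, (B,nl_idx)→33500, (B,nl)→62750 …(+1); best=4500 via (B,hash)
  {BCD}: card=50000; try (C,hash)→7080, (B,hash)→12180, (C,merge)→15330, (B,merge)→88430, (B,nl_idx)→100180, (C,nl)→252080 …(+1); best=7080 via (C,hash)
  {ABD}: card=125000; try (A,hash)→7080, (A,merge)→15330, (D,hash)→37430, (A,nl)→252080, (D,nl_idx)→348250, (D,merge)→505460 …(+1); best=7080 via (A,hash)
  {ABCD}: card=6250000; try (A,hash)→61080, (C,hash)→136080, (A,merge)→859330, (C,merge)→2259330, (A,nl)→12507080, (C,nl)→31257080; best=61080 via (A,hash)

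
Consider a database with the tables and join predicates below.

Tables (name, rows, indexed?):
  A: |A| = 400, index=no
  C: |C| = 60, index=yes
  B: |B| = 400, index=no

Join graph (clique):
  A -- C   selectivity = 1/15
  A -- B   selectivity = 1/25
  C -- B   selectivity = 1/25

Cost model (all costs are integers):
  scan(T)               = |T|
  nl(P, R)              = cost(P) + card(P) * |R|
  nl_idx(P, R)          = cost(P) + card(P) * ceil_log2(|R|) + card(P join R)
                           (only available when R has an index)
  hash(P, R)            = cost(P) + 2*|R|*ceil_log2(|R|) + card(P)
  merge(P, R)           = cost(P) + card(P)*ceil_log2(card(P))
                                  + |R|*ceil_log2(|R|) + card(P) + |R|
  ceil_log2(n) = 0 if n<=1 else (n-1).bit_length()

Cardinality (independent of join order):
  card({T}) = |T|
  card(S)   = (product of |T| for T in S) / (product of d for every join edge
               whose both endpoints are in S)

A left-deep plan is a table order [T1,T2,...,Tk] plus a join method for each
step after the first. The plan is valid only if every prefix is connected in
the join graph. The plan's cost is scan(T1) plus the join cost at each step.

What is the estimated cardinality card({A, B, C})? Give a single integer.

1024

Tables in S: A(400), B(400), C(60)
Edges inside S: A-C(d=15), A-B(d=25), C-B(d=25)
numerator = 400 * 400 * 60 = 9600000
denominator = 15 * 25 * 25 = 9375
card(S) = 9600000 / 9375 = 1024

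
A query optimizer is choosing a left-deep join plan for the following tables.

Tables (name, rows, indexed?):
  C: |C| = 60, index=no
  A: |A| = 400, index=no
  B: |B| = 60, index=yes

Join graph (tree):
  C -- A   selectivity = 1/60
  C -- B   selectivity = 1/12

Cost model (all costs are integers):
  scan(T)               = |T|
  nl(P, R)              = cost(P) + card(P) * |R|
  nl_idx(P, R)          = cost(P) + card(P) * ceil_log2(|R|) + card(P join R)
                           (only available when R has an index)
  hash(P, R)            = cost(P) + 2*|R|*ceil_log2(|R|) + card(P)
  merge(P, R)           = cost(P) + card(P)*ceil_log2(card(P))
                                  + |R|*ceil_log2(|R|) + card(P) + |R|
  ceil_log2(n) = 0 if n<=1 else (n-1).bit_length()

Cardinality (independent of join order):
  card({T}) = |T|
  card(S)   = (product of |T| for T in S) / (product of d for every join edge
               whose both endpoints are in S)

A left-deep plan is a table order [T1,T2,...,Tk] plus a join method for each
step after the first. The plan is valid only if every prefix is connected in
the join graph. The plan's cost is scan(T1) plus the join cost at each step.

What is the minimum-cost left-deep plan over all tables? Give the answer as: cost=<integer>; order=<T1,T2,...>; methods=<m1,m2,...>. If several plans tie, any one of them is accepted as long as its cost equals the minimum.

cost=2640; order=A,C,B; methods=hash,hash

Selinger DP (subsets sized 1..n):
  {C}: scan cost=60, card=60
  {A}: scan cost=400, card=400
  {B}: scan cost=60, card=60
  {AC}: card=400; try (C,hash)→1520, (A,merge)→4480, (C,merge)→4820, (A,hash)→7320, (A,nl)→24060, (C,nl)→24400; best=1520 via (C,hash)
  {BC}: card=300; try (B,nl_idx)→720, (C,hash)→840, (B,hash)→840, (C,merge)→900, (B,merge)→900, (C,nl)→3660 …(+1); best=720 via (B,nl_idx)
  {ABC}: card=2000; try (B,hash)→2640, (B,nl_idx)→5920, (B,merge)→5940, (A,merge)→7720, (A,hash)→8220, (B,nl)→25520 …(+1); best=2640 via (B,hash)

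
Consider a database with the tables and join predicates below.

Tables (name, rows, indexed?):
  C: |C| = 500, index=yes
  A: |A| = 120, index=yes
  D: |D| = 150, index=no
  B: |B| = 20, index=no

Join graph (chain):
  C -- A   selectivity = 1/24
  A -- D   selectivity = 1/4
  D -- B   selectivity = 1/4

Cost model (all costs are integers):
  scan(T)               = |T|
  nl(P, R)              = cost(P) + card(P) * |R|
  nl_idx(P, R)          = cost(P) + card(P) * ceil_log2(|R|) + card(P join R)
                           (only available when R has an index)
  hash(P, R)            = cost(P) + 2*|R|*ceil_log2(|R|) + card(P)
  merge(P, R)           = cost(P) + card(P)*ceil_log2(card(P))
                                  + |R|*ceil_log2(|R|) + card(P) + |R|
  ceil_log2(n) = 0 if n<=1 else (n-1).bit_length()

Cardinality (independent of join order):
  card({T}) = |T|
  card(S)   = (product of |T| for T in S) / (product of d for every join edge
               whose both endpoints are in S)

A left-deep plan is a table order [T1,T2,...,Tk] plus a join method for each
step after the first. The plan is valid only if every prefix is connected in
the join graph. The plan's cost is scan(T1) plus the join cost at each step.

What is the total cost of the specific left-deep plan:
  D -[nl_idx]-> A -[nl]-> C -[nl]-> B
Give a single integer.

4130700

step 1: scan D: cost=150, card=150
step 2: join A via nl_idx
    card(P join A) = 150*120/(4) = 4500
    cost = 150 + 150*7 + 4500 = 5700
step 3: join C via nl
    card(P join C) = 4500*500/(24) = 93750
    cost = 5700 + 4500*500 = 2255700
step 4: join B via nl
    card(P join B) = 93750*20/(4) = 468750
    cost = 2255700 + 93750*20 = 4130700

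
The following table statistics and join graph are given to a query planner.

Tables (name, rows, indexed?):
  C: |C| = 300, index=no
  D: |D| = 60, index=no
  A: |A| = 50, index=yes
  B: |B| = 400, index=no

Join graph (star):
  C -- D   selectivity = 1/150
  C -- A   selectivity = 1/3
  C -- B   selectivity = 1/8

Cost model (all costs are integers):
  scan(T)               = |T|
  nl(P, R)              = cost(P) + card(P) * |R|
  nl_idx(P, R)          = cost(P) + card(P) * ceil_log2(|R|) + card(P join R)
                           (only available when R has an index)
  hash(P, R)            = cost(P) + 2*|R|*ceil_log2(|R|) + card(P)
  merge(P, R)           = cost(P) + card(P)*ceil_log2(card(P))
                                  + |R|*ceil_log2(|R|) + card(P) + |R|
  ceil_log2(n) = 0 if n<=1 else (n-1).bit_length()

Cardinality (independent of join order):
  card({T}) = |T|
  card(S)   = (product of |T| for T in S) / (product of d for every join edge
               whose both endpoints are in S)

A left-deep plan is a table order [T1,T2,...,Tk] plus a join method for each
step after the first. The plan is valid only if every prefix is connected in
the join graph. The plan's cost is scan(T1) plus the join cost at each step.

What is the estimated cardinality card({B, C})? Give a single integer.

Tables in S: B(400), C(300)
Edges inside S: C-B(d=8)
numerator = 400 * 300 = 120000
denominator = 8 = 8
card(S) = 120000 / 8 = 15000

15000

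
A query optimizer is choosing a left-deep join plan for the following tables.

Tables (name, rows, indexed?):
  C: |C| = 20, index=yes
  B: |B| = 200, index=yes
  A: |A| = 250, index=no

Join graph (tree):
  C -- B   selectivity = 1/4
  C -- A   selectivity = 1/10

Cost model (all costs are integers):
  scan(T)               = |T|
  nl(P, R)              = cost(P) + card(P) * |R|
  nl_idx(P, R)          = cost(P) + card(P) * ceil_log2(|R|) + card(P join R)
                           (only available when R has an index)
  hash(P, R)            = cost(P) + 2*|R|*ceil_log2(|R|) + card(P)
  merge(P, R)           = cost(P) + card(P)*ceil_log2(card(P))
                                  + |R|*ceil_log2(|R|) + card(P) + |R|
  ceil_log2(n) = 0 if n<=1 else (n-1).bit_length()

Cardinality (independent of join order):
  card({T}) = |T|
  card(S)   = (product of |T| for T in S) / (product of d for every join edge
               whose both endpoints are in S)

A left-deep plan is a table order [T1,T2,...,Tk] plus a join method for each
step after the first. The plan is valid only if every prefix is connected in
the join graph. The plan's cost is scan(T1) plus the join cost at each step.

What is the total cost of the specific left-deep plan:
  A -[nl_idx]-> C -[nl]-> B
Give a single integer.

step 1: scan A: cost=250, card=250
step 2: join C via nl_idx
    card(P join C) = 250*20/(10) = 500
    cost = 250 + 250*5 + 500 = 2000
step 3: join B via nl
    card(P join B) = 500*200/(4) = 25000
    cost = 2000 + 500*200 = 102000

102000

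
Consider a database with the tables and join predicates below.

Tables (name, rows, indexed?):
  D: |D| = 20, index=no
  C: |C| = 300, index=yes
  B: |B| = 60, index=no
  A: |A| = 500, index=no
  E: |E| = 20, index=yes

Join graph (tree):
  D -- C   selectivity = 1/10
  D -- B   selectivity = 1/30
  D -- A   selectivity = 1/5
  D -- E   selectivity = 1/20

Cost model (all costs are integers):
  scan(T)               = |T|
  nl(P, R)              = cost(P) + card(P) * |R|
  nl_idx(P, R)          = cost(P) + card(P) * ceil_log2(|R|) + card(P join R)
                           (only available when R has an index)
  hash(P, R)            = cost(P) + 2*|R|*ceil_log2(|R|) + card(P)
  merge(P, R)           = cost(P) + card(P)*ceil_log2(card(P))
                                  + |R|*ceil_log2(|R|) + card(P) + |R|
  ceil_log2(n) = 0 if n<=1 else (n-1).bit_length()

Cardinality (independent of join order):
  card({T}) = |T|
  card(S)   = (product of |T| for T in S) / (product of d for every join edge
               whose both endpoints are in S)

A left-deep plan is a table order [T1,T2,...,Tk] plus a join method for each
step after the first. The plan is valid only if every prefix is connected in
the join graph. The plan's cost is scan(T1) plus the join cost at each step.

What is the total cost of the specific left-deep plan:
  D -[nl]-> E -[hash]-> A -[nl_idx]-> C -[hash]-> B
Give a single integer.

step 1: scan D: cost=20, card=20
step 2: join E via nl
    card(P join E) = 20*20/(20) = 20
    cost = 20 + 20*20 = 420
step 3: join A via hash
    card(P join A) = 20*500/(5) = 2000
    cost = 420 + 2*500*9 + 20 = 9440
step 4: join C via nl_idx
    card(P join C) = 2000*300/(10) = 60000
    cost = 9440 + 2000*9 + 60000 = 87440
step 5: join B via hash
    card(P join B) = 60000*60/(30) = 120000
    cost = 87440 + 2*60*6 + 60000 = 148160

148160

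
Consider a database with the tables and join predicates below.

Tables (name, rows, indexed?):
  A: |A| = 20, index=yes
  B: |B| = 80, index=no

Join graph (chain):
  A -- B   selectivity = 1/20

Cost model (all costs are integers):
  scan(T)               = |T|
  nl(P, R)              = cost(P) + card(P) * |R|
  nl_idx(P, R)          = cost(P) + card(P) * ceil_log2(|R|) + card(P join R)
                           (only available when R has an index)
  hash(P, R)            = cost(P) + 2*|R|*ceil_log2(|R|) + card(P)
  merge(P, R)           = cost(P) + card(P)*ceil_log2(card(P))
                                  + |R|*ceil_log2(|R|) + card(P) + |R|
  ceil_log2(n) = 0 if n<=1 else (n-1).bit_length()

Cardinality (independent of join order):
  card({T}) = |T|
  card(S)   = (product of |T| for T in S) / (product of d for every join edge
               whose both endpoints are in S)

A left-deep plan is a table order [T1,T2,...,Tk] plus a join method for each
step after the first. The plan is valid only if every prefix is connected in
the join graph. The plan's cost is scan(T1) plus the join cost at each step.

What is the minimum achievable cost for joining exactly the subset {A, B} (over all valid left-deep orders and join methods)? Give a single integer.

Selinger DP over subsets of {A,B}:
  {A}: scan cost=20, card=20
  {B}: scan cost=80, card=80
  {AB}: card=80; try (A,hash)→360, (A,nl_idx)→560, (B,merge)→780, (A,merge)→840, (B,hash)→1160, (B,nl)→1620 …(+1); best=360 via (A,hash)

360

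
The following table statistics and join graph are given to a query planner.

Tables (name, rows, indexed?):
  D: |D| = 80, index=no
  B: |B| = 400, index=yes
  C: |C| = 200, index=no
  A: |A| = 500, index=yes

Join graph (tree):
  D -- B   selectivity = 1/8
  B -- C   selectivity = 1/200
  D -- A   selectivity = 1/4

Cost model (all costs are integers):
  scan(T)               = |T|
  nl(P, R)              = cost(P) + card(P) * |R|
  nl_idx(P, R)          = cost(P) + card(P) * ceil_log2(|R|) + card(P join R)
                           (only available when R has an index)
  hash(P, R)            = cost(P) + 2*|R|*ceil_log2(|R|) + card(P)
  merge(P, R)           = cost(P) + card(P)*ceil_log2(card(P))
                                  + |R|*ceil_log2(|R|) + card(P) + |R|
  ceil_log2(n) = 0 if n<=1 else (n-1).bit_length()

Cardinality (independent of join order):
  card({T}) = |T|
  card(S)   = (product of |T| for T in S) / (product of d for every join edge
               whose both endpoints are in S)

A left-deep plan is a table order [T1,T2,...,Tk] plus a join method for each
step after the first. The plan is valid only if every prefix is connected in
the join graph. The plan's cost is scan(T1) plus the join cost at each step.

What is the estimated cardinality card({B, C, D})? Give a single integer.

Tables in S: B(400), C(200), D(80)
Edges inside S: D-B(d=8), B-C(d=200)
numerator = 400 * 200 * 80 = 6400000
denominator = 8 * 200 = 1600
card(S) = 6400000 / 1600 = 4000

4000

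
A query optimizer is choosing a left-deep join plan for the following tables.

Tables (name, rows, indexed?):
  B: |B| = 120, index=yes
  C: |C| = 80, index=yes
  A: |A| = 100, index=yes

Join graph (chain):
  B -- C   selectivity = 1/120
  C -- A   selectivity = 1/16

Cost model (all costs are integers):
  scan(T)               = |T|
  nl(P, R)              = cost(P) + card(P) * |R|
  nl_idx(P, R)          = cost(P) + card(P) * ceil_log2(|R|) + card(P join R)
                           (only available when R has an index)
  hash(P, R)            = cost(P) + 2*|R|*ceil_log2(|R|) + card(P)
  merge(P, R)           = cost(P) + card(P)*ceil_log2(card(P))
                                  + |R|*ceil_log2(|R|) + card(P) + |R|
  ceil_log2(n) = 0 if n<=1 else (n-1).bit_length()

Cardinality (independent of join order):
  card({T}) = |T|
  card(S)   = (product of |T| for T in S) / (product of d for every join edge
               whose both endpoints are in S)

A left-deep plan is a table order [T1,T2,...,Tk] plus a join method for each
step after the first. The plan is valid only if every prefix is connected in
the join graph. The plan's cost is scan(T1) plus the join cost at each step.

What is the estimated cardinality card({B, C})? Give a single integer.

Tables in S: B(120), C(80)
Edges inside S: B-C(d=120)
numerator = 120 * 80 = 9600
denominator = 120 = 120
card(S) = 9600 / 120 = 80

80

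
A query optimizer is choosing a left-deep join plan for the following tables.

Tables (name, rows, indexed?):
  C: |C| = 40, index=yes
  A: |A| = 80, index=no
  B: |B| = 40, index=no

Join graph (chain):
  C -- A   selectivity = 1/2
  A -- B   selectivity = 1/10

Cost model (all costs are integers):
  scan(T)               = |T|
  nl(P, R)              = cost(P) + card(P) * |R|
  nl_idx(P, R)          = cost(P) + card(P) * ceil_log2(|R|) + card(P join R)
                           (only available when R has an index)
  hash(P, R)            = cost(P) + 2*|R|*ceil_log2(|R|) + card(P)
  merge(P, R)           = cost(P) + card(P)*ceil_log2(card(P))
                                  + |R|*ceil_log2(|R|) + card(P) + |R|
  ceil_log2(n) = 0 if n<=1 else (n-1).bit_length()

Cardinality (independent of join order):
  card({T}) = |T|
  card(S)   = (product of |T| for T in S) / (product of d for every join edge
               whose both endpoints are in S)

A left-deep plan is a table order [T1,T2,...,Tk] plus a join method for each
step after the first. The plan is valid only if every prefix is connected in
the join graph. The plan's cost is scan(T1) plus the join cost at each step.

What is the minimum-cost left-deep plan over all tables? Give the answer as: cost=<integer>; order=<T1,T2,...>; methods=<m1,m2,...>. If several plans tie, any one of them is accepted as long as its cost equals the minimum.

cost=1440; order=A,B,C; methods=hash,hash

Selinger DP (subsets sized 1..n):
  {C}: scan cost=40, card=40
  {A}: scan cost=80, card=80
  {B}: scan cost=40, card=40
  {AC}: card=1600; try (C,hash)→640, (A,merge)→960, (C,merge)→1000, (A,hash)→1200, (C,nl_idx)→2160, (A,nl)→3240 …(+1); best=640 via (C,hash)
  {AB}: card=320; try (B,hash)→640, (A,merge)→960, (B,merge)→1000, (A,hash)→1200, (A,nl)→3240, (B,nl)→3280; best=640 via (B,hash)
  {ABC}: card=6400; try (C,hash)→1440, (B,hash)→2720, (C,merge)→4120, (C,nl_idx)→8960, (C,nl)→13440, (B,merge)→20120 …(+1); best=1440 via (C,hash)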